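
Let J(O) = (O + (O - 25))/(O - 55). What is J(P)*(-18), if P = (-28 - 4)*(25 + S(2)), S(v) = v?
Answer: -31554/919 ≈ -34.335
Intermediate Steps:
P = -864 (P = (-28 - 4)*(25 + 2) = -32*27 = -864)
J(O) = (-25 + 2*O)/(-55 + O) (J(O) = (O + (-25 + O))/(-55 + O) = (-25 + 2*O)/(-55 + O))
J(P)*(-18) = ((-25 + 2*(-864))/(-55 - 864))*(-18) = ((-25 - 1728)/(-919))*(-18) = -1/919*(-1753)*(-18) = (1753/919)*(-18) = -31554/919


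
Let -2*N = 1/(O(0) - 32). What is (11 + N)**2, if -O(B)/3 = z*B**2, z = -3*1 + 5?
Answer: 497025/4096 ≈ 121.34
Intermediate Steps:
z = 2 (z = -3 + 5 = 2)
O(B) = -6*B**2
N = 1/64 (N = -1/(2*(-6*0**2 - 32)) = -1/(2*(-6*0 - 32)) = -1/(2*(0 - 32)) = -1/2/(-32) = -1/2*(-1/32) = 1/64 ≈ 0.015625)
(11 + N)**2 = (11 + 1/64)**2 = (705/64)**2 = 497025/4096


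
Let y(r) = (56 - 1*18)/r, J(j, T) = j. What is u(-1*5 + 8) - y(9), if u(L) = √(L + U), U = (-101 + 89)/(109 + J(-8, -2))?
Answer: -38/9 + √29391/101 ≈ -2.5248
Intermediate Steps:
U = -12/101 (U = (-101 + 89)/(109 - 8) = -12/101 ≈ -0.11881)
u(L) = √(-12/101 + L) (u(L) = √(L - 12/101) = √(-12/101 + L))
y(r) = 38/r (y(r) = (56 - 18)/r = 38/r)
u(-1*5 + 8) - y(9) = √(-1212 + 10201*(-1*5 + 8))/101 - 38/9 = √(-1212 + 10201*(-5 + 8))/101 - 38/9 = √(-1212 + 10201*3)/101 - 1*38/9 = √(-1212 + 30603)/101 - 38/9 = √29391/101 - 38/9 = -38/9 + √29391/101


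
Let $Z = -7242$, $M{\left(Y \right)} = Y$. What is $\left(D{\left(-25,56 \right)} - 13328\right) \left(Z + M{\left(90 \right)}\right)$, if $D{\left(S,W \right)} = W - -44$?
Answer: $94606656$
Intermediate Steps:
$D{\left(S,W \right)} = 44 + W$ ($D{\left(S,W \right)} = W + 44 = 44 + W$)
$\left(D{\left(-25,56 \right)} - 13328\right) \left(Z + M{\left(90 \right)}\right) = \left(\left(44 + 56\right) - 13328\right) \left(-7242 + 90\right) = \left(100 - 13328\right) \left(-7152\right) = \left(-13228\right) \left(-7152\right) = 94606656$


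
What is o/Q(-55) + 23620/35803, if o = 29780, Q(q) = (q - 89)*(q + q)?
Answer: 72017707/28355976 ≈ 2.5398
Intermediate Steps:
Q(q) = 2*q*(-89 + q) (Q(q) = (-89 + q)*(2*q) = 2*q*(-89 + q))
o/Q(-55) + 23620/35803 = 29780/((2*(-55)*(-89 - 55))) + 23620/35803 = 29780/((2*(-55)*(-144))) + 23620*(1/35803) = 29780/15840 + 23620/35803 = 29780*(1/15840) + 23620/35803 = 1489/792 + 23620/35803 = 72017707/28355976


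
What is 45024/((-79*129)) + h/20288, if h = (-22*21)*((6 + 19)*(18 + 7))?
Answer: -642683027/34459168 ≈ -18.651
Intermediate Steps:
h = -288750 (h = -11550*25 = -462*625 = -288750)
45024/((-79*129)) + h/20288 = 45024/((-79*129)) - 288750/20288 = 45024/(-10191) - 288750*1/20288 = 45024*(-1/10191) - 144375/10144 = -15008/3397 - 144375/10144 = -642683027/34459168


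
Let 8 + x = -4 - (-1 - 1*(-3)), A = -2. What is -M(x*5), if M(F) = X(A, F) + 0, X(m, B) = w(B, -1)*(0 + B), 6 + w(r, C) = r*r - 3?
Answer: 342370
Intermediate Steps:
w(r, C) = -9 + r² (w(r, C) = -6 + (r*r - 3) = -6 + (r² - 3) = -6 + (-3 + r²) = -9 + r²)
X(m, B) = B*(-9 + B²) (X(m, B) = (-9 + B²)*(0 + B) = (-9 + B²)*B = B*(-9 + B²))
x = -14 (x = -8 + (-4 - (-1 - 1*(-3))) = -8 + (-4 - (-1 + 3)) = -8 + (-4 - 1*2) = -8 + (-4 - 2) = -8 - 6 = -14)
M(F) = F*(-9 + F²) (M(F) = F*(-9 + F²) + 0 = F*(-9 + F²))
-M(x*5) = -(-14*5)*(-9 + (-14*5)²) = -(-70)*(-9 + (-70)²) = -(-70)*(-9 + 4900) = -(-70)*4891 = -1*(-342370) = 342370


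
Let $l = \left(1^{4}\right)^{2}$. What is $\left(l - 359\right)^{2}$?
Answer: $128164$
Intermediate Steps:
$l = 1$ ($l = 1^{2} = 1$)
$\left(l - 359\right)^{2} = \left(1 - 359\right)^{2} = \left(-358\right)^{2} = 128164$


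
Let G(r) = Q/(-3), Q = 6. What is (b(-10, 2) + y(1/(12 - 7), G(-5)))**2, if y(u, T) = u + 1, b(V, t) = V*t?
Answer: 8836/25 ≈ 353.44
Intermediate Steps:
G(r) = -2 (G(r) = 6/(-3) = 6*(-1/3) = -2)
y(u, T) = 1 + u
(b(-10, 2) + y(1/(12 - 7), G(-5)))**2 = (-10*2 + (1 + 1/(12 - 7)))**2 = (-20 + (1 + 1/5))**2 = (-20 + 6/5)**2 = (-94/5)**2 = 8836/25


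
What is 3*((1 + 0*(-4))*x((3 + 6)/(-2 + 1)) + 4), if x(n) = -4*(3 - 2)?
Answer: 0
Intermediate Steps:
x(n) = -4 (x(n) = -4*1 = -4)
3*((1 + 0*(-4))*x((3 + 6)/(-2 + 1)) + 4) = 3*((1 + 0*(-4))*(-4) + 4) = 3*((1 + 0)*(-4) + 4) = 3*(1*(-4) + 4) = 3*(-4 + 4) = 3*0 = 0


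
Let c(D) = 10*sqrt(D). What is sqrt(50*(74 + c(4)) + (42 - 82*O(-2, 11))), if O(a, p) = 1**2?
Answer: 2*sqrt(1165) ≈ 68.264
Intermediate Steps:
O(a, p) = 1
sqrt(50*(74 + c(4)) + (42 - 82*O(-2, 11))) = sqrt(50*(74 + 10*sqrt(4)) + (42 - 82*1)) = sqrt(50*(74 + 10*2) + (42 - 82)) = sqrt(50*(74 + 20) - 40) = sqrt(50*94 - 40) = sqrt(4700 - 40) = sqrt(4660) = 2*sqrt(1165)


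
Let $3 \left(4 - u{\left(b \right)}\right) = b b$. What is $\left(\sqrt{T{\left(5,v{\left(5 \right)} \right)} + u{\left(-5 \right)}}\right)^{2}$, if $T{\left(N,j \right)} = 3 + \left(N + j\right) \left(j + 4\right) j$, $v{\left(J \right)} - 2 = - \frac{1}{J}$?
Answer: $\frac{26122}{375} \approx 69.659$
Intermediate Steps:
$u{\left(b \right)} = 4 - \frac{b^{2}}{3}$ ($u{\left(b \right)} = 4 - \frac{b b}{3} = 4 - \frac{b^{2}}{3}$)
$v{\left(J \right)} = 2 - \frac{1}{J}$
$T{\left(N,j \right)} = 3 + j \left(4 + j\right) \left(N + j\right)$ ($T{\left(N,j \right)} = 3 + \left(N + j\right) \left(4 + j\right) j = 3 + \left(4 + j\right) \left(N + j\right) j = 3 + j \left(4 + j\right) \left(N + j\right)$)
$\left(\sqrt{T{\left(5,v{\left(5 \right)} \right)} + u{\left(-5 \right)}}\right)^{2} = \left(\sqrt{\left(3 + \left(2 - \frac{1}{5}\right)^{3} + 4 \left(2 - \frac{1}{5}\right)^{2} + 5 \left(2 - \frac{1}{5}\right)^{2} + 4 \cdot 5 \left(2 - \frac{1}{5}\right)\right) + \left(4 - \frac{\left(-5\right)^{2}}{3}\right)}\right)^{2} = \left(\sqrt{\left(3 + \left(2 - \frac{1}{5}\right)^{3} + 4 \left(2 - \frac{1}{5}\right)^{2} + 5 \left(2 - \frac{1}{5}\right)^{2} + 4 \cdot 5 \left(2 - \frac{1}{5}\right)\right) + \left(4 - \frac{25}{3}\right)}\right)^{2} = \left(\sqrt{\left(3 + \left(\frac{9}{5}\right)^{3} + 4 \left(\frac{9}{5}\right)^{2} + 5 \left(\frac{9}{5}\right)^{2} + 4 \cdot 5 \cdot \frac{9}{5}\right) - \frac{13}{3}}\right)^{2} = \left(\sqrt{\left(3 + \frac{729}{125} + 4 \cdot \frac{81}{25} + 5 \cdot \frac{81}{25} + 36\right) - \frac{13}{3}}\right)^{2} = \left(\sqrt{\left(3 + \frac{729}{125} + \frac{324}{25} + \frac{81}{5} + 36\right) - \frac{13}{3}}\right)^{2} = \left(\sqrt{\frac{9249}{125} - \frac{13}{3}}\right)^{2} = \left(\sqrt{\frac{26122}{375}}\right)^{2} = \left(\frac{\sqrt{391830}}{75}\right)^{2} = \frac{26122}{375}$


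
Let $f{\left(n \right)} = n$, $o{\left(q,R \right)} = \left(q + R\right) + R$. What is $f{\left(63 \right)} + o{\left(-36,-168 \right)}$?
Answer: $-309$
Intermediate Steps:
$o{\left(q,R \right)} = q + 2 R$ ($o{\left(q,R \right)} = \left(R + q\right) + R = q + 2 R$)
$f{\left(63 \right)} + o{\left(-36,-168 \right)} = 63 + \left(-36 + 2 \left(-168\right)\right) = 63 - 372 = -309$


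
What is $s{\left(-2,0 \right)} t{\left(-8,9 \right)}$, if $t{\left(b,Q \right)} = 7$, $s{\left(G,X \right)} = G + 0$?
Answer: $-14$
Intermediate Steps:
$s{\left(G,X \right)} = G$
$s{\left(-2,0 \right)} t{\left(-8,9 \right)} = \left(-2\right) 7 = -14$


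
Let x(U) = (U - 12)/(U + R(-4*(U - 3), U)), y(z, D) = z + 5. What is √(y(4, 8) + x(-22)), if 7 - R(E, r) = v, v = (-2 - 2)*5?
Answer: √55/5 ≈ 1.4832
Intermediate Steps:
y(z, D) = 5 + z
v = -20 (v = -4*5 = -20)
R(E, r) = 27 (R(E, r) = 7 - 1*(-20) = 7 + 20 = 27)
x(U) = (-12 + U)/(27 + U) (x(U) = (U - 12)/(U + 27) = (-12 + U)/(27 + U))
√(y(4, 8) + x(-22)) = √((5 + 4) + (-12 - 22)/(27 - 22)) = √(9 - 34/5) = √(11/5) = √55/5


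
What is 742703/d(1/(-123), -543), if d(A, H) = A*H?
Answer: 30450823/181 ≈ 1.6824e+5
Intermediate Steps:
742703/d(1/(-123), -543) = 742703/((-543/(-123))) = 742703/((-1/123*(-543))) = 742703/(181/41) = 742703*(41/181) = 30450823/181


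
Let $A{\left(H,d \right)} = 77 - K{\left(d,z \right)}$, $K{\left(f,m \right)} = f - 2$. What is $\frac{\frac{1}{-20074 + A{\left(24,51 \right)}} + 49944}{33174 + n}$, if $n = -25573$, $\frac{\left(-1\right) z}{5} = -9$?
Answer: $\frac{1001177423}{152369646} \approx 6.5707$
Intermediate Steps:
$z = 45$ ($z = \left(-5\right) \left(-9\right) = 45$)
$K{\left(f,m \right)} = -2 + f$
$A{\left(H,d \right)} = 79 - d$ ($A{\left(H,d \right)} = 77 - \left(-2 + d\right) = 79 - d$)
$\frac{\frac{1}{-20074 + A{\left(24,51 \right)}} + 49944}{33174 + n} = \frac{\frac{1}{-20074 + \left(79 - 51\right)} + 49944}{33174 - 25573} = \frac{\frac{1}{-20074 + \left(79 - 51\right)} + 49944}{7601} = \left(\frac{1}{-20074 + 28} + 49944\right) \frac{1}{7601} = \left(\frac{1}{-20046} + 49944\right) \frac{1}{7601} = \left(- \frac{1}{20046} + 49944\right) \frac{1}{7601} = \frac{1001177423}{20046} \cdot \frac{1}{7601} = \frac{1001177423}{152369646}$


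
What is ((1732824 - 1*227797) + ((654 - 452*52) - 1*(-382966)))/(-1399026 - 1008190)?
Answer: -266449/343888 ≈ -0.77481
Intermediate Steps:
((1732824 - 1*227797) + ((654 - 452*52) - 1*(-382966)))/(-1399026 - 1008190) = ((1732824 - 227797) + ((654 - 23504) + 382966))/(-2407216) = (1505027 + (-22850 + 382966))*(-1/2407216) = (1505027 + 360116)*(-1/2407216) = 1865143*(-1/2407216) = -266449/343888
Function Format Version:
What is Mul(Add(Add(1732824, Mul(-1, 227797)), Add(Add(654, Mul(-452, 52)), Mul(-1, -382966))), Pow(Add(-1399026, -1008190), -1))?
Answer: Rational(-266449, 343888) ≈ -0.77481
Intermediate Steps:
Mul(Add(Add(1732824, Mul(-1, 227797)), Add(Add(654, Mul(-452, 52)), Mul(-1, -382966))), Pow(Add(-1399026, -1008190), -1)) = Mul(Add(Add(1732824, -227797), Add(Add(654, -23504), 382966)), Pow(-2407216, -1)) = Mul(Add(1505027, Add(-22850, 382966)), Rational(-1, 2407216)) = Mul(Add(1505027, 360116), Rational(-1, 2407216)) = Mul(1865143, Rational(-1, 2407216)) = Rational(-266449, 343888)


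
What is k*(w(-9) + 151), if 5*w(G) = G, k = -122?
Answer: -91012/5 ≈ -18202.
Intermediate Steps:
w(G) = G/5
k*(w(-9) + 151) = -122*((⅕)*(-9) + 151) = -122*(-9/5 + 151) = -122*746/5 = -91012/5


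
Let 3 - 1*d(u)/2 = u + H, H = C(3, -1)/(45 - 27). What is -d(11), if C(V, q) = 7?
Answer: 151/9 ≈ 16.778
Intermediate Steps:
H = 7/18 (H = 7/(45 - 27) = 7/18 ≈ 0.38889)
d(u) = 47/9 - 2*u (d(u) = 6 - 2*(u + 7/18) = 6 - 2*(7/18 + u) = 6 + (-7/9 - 2*u) = 47/9 - 2*u)
-d(11) = -(47/9 - 2*11) = -(47/9 - 22) = -1*(-151/9) = 151/9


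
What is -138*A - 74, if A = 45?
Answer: -6284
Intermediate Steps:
-138*A - 74 = -138*45 - 74 = -6210 - 74 = -6284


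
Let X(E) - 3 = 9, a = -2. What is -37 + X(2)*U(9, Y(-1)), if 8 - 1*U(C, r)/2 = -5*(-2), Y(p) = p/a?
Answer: -85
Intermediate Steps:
X(E) = 12 (X(E) = 3 + 9 = 12)
Y(p) = -p/2 (Y(p) = p/(-2) = p*(-½) = -p/2)
U(C, r) = -4 (U(C, r) = 16 - (-10)*(-2) = 16 - 2*10 = 16 - 20 = -4)
-37 + X(2)*U(9, Y(-1)) = -37 + 12*(-4) = -37 - 48 = -85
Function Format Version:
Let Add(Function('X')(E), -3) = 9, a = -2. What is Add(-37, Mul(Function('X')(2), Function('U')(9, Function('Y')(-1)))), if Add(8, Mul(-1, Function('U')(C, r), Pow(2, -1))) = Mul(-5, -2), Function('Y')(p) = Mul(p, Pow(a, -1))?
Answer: -85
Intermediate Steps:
Function('X')(E) = 12 (Function('X')(E) = Add(3, 9) = 12)
Function('Y')(p) = Mul(Rational(-1, 2), p) (Function('Y')(p) = Mul(p, Pow(-2, -1)) = Mul(p, Rational(-1, 2)) = Mul(Rational(-1, 2), p))
Function('U')(C, r) = -4 (Function('U')(C, r) = Add(16, Mul(-2, Mul(-5, -2))) = Add(16, Mul(-2, 10)) = Add(16, -20) = -4)
Add(-37, Mul(Function('X')(2), Function('U')(9, Function('Y')(-1)))) = Add(-37, Mul(12, -4)) = Add(-37, -48) = -85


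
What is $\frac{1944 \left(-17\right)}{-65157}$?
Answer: $\frac{11016}{21719} \approx 0.50721$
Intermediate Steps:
$\frac{1944 \left(-17\right)}{-65157} = \left(-33048\right) \left(- \frac{1}{65157}\right) = \frac{11016}{21719}$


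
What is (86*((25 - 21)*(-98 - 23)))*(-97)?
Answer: 4037528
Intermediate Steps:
(86*((25 - 21)*(-98 - 23)))*(-97) = (86*(4*(-121)))*(-97) = (86*(-484))*(-97) = -41624*(-97) = 4037528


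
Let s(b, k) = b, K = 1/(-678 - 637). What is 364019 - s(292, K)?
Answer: 363727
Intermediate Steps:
K = -1/1315 (K = 1/(-1315) = -1/1315 ≈ -0.00076046)
364019 - s(292, K) = 364019 - 1*292 = 364019 - 292 = 363727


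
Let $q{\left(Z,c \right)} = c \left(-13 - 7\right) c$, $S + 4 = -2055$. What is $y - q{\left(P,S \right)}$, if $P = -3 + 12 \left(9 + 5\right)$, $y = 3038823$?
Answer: $87828443$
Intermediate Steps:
$S = -2059$ ($S = -4 - 2055 = -2059$)
$P = 165$ ($P = -3 + 12 \cdot 14 = -3 + 168 = 165$)
$q{\left(Z,c \right)} = - 20 c^{2}$ ($q{\left(Z,c \right)} = c \left(-20\right) c = - 20 c c = - 20 c^{2}$)
$y - q{\left(P,S \right)} = 3038823 - - 20 \left(-2059\right)^{2} = 3038823 - \left(-20\right) 4239481 = 3038823 - -84789620 = 3038823 + 84789620 = 87828443$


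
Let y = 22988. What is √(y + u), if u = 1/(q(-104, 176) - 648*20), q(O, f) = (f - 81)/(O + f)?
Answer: 2*√200118734693897/186605 ≈ 151.62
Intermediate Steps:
q(O, f) = (-81 + f)/(O + f)
u = -72/933025 (u = 1/((-81 + 176)/(-104 + 176) - 648*20) = 1/(95/72 - 12960) = 1/(-933025/72) = -72/933025 ≈ -7.7168e-5)
√(y + u) = √(22988 - 72/933025) = √(21448378628/933025) = 2*√200118734693897/186605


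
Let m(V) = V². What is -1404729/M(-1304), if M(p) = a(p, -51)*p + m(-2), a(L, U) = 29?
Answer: 468243/12604 ≈ 37.150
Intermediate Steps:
M(p) = 4 + 29*p (M(p) = 29*p + (-2)² = 29*p + 4 = 4 + 29*p)
-1404729/M(-1304) = -1404729/(4 + 29*(-1304)) = -1404729/(4 - 37816) = -1404729/(-37812) = -1404729*(-1/37812) = 468243/12604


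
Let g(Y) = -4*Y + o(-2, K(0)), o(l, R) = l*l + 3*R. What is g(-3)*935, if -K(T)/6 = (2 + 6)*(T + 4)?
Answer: -523600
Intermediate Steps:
K(T) = -192 - 48*T (K(T) = -6*(2 + 6)*(T + 4) = -48*(4 + T) = -6*(32 + 8*T) = -192 - 48*T)
o(l, R) = l² + 3*R
g(Y) = -572 - 4*Y (g(Y) = -4*Y + ((-2)² + 3*(-192 - 48*0)) = -4*Y + (4 + 3*(-192 + 0)) = -4*Y + (4 + 3*(-192)) = -4*Y + (4 - 576) = -4*Y - 572 = -572 - 4*Y)
g(-3)*935 = (-572 - 4*(-3))*935 = (-572 + 12)*935 = -560*935 = -523600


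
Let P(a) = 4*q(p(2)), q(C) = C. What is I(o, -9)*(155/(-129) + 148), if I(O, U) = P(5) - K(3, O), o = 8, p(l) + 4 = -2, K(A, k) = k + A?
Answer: -662795/129 ≈ -5137.9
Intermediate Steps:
K(A, k) = A + k
p(l) = -6 (p(l) = -4 - 2 = -6)
P(a) = -24 (P(a) = 4*(-6) = -24)
I(O, U) = -27 - O (I(O, U) = -24 - (3 + O) = -24 + (-3 - O) = -27 - O)
I(o, -9)*(155/(-129) + 148) = (-27 - 1*8)*(155/(-129) + 148) = (-27 - 8)*(155*(-1/129) + 148) = -35*(-155/129 + 148) = -35*18937/129 = -662795/129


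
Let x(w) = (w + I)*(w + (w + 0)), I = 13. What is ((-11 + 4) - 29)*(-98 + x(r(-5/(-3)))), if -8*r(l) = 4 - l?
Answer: 30359/8 ≈ 3794.9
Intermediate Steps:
r(l) = -½ + l/8 (r(l) = -(4 - l)/8 = -½ + l/8)
x(w) = 2*w*(13 + w) (x(w) = (w + 13)*(w + (w + 0)) = (13 + w)*(w + w) = (13 + w)*(2*w) = 2*w*(13 + w))
((-11 + 4) - 29)*(-98 + x(r(-5/(-3)))) = ((-11 + 4) - 29)*(-98 + 2*(-½ + (-5/(-3))/8)*(13 + (-½ + (-5/(-3))/8))) = (-7 - 29)*(-98 + 2*(-½ + (-5*(-⅓))/8)*(13 + (-½ + (-5*(-⅓))/8))) = -36*(-98 + 2*(-½ + (⅛)*(5/3))*(13 + (-½ + (⅛)*(5/3)))) = -36*(-98 + 2*(-½ + 5/24)*(13 + (-½ + 5/24))) = -36*(-98 + 2*(-7/24)*(13 - 7/24)) = -36*(-98 + 2*(-7/24)*(305/24)) = -36*(-98 - 2135/288) = -36*(-30359/288) = 30359/8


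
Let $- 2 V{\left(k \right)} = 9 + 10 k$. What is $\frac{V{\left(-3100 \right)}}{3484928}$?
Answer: $\frac{30991}{6969856} \approx 0.0044464$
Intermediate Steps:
$V{\left(k \right)} = - \frac{9}{2} - 5 k$ ($V{\left(k \right)} = - \frac{9 + 10 k}{2} = - \frac{9}{2} - 5 k$)
$\frac{V{\left(-3100 \right)}}{3484928} = \frac{- \frac{9}{2} - -15500}{3484928} = \left(- \frac{9}{2} + 15500\right) \frac{1}{3484928} = \frac{30991}{2} \cdot \frac{1}{3484928} = \frac{30991}{6969856}$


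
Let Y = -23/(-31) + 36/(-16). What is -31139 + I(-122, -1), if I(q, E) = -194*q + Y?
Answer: -926591/124 ≈ -7472.5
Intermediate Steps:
Y = -187/124 (Y = -23*(-1/31) + 36*(-1/16) = 23/31 - 9/4 = -187/124 ≈ -1.5081)
I(q, E) = -187/124 - 194*q (I(q, E) = -194*q - 187/124 = -187/124 - 194*q)
-31139 + I(-122, -1) = -31139 + (-187/124 - 194*(-122)) = -31139 + (-187/124 + 23668) = -31139 + 2934645/124 = -926591/124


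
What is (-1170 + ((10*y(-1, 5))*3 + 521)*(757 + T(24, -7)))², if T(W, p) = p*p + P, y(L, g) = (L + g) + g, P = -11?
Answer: 393975905625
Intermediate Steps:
y(L, g) = L + 2*g
T(W, p) = -11 + p² (T(W, p) = p*p - 11 = p² - 11 = -11 + p²)
(-1170 + ((10*y(-1, 5))*3 + 521)*(757 + T(24, -7)))² = (-1170 + ((10*(-1 + 2*5))*3 + 521)*(757 + (-11 + (-7)²)))² = (-1170 + ((10*(-1 + 10))*3 + 521)*(757 + (-11 + 49)))² = (-1170 + ((10*9)*3 + 521)*(757 + 38))² = (-1170 + (90*3 + 521)*795)² = (-1170 + (270 + 521)*795)² = (-1170 + 791*795)² = (-1170 + 628845)² = 627675² = 393975905625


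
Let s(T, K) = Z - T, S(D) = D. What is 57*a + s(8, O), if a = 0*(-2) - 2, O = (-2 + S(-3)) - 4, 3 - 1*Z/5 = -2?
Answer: -97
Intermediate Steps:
Z = 25 (Z = 15 - 5*(-2) = 15 + 10 = 25)
O = -9 (O = (-2 - 3) - 4 = -5 - 4 = -9)
s(T, K) = 25 - T
a = -2 (a = 0 - 2 = -2)
57*a + s(8, O) = 57*(-2) + (25 - 1*8) = -114 + (25 - 8) = -114 + 17 = -97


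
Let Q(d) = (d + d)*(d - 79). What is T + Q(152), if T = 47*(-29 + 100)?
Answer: 25529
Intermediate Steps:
Q(d) = 2*d*(-79 + d) (Q(d) = (2*d)*(-79 + d) = 2*d*(-79 + d))
T = 3337 (T = 47*71 = 3337)
T + Q(152) = 3337 + 2*152*(-79 + 152) = 3337 + 2*152*73 = 3337 + 22192 = 25529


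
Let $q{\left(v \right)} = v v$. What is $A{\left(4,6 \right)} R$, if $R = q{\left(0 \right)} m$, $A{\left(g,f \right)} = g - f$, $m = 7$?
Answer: $0$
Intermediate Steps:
$q{\left(v \right)} = v^{2}$
$R = 0$ ($R = 0^{2} \cdot 7 = 0 \cdot 7 = 0$)
$A{\left(4,6 \right)} R = \left(4 - 6\right) 0 = \left(-2\right) 0 = 0$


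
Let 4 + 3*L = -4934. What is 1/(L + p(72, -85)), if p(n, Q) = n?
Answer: -1/1574 ≈ -0.00063532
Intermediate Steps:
L = -1646 (L = -4/3 + (⅓)*(-4934) = -4/3 - 4934/3 = -1646)
1/(L + p(72, -85)) = 1/(-1646 + 72) = 1/(-1574) = -1/1574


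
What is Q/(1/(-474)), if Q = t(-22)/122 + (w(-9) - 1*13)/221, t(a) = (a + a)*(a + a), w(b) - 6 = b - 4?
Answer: -100823592/13481 ≈ -7478.9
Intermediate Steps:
w(b) = 2 + b (w(b) = 6 + (b - 4) = 6 + (-4 + b) = 2 + b)
t(a) = 4*a² (t(a) = (2*a)*(2*a) = 4*a²)
Q = 212708/13481 (Q = (4*(-22)²)/122 + ((2 - 9) - 1*13)/221 = (4*484)*(1/122) + (-7 - 13)*(1/221) = 1936*(1/122) - 20*1/221 = 968/61 - 20/221 = 212708/13481 ≈ 15.778)
Q/(1/(-474)) = 212708/(13481*(1/(-474))) = 212708/(13481*(-1/474)) = (212708/13481)*(-474) = -100823592/13481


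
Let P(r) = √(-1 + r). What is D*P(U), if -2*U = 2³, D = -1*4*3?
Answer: -12*I*√5 ≈ -26.833*I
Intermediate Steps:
D = -12 (D = -4*3 = -12)
U = -4 (U = -½*2³ = -½*8 = -4)
D*P(U) = -12*√(-1 - 4) = -12*I*√5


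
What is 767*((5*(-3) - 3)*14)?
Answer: -193284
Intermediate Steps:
767*((5*(-3) - 3)*14) = 767*((-15 - 3)*14) = 767*(-18*14) = 767*(-252) = -193284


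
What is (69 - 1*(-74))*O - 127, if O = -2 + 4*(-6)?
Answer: -3845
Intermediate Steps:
O = -26 (O = -2 - 24 = -26)
(69 - 1*(-74))*O - 127 = (69 - 1*(-74))*(-26) - 127 = (69 + 74)*(-26) - 127 = 143*(-26) - 127 = -3718 - 127 = -3845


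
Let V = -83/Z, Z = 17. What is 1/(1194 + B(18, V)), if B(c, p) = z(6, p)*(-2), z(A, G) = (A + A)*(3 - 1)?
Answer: 1/1146 ≈ 0.00087260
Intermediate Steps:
z(A, G) = 4*A (z(A, G) = (2*A)*2 = 4*A)
V = -83/17 ≈ -4.8824
B(c, p) = -48 (B(c, p) = (4*6)*(-2) = 24*(-2) = -48)
1/(1194 + B(18, V)) = 1/(1194 - 48) = 1/1146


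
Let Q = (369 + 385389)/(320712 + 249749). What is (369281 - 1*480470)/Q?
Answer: -21142996043/128586 ≈ -1.6443e+5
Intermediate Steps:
Q = 385758/570461 ≈ 0.67622
(369281 - 1*480470)/Q = (369281 - 1*480470)/(385758/570461) = (369281 - 480470)*(570461/385758) = -111189*570461/385758 = -21142996043/128586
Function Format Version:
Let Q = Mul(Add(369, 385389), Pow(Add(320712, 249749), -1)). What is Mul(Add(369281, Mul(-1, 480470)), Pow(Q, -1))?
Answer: Rational(-21142996043, 128586) ≈ -1.6443e+5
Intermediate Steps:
Q = Rational(385758, 570461) (Q = Mul(385758, Pow(570461, -1)) = Mul(385758, Rational(1, 570461)) = Rational(385758, 570461) ≈ 0.67622)
Mul(Add(369281, Mul(-1, 480470)), Pow(Q, -1)) = Mul(Add(369281, Mul(-1, 480470)), Pow(Rational(385758, 570461), -1)) = Mul(Add(369281, -480470), Rational(570461, 385758)) = Mul(-111189, Rational(570461, 385758)) = Rational(-21142996043, 128586)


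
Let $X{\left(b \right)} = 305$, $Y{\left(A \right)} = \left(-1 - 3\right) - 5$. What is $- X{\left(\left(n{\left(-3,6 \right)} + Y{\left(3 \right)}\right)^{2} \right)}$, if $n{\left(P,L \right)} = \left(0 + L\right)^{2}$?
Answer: $-305$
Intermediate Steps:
$n{\left(P,L \right)} = L^{2}$
$Y{\left(A \right)} = -9$ ($Y{\left(A \right)} = -4 - 5 = -9$)
$- X{\left(\left(n{\left(-3,6 \right)} + Y{\left(3 \right)}\right)^{2} \right)} = \left(-1\right) 305 = -305$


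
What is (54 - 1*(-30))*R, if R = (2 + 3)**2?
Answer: 2100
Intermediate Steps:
R = 25 (R = 5**2 = 25)
(54 - 1*(-30))*R = (54 - 1*(-30))*25 = (54 + 30)*25 = 84*25 = 2100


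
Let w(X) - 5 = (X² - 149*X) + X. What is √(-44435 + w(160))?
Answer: I*√42510 ≈ 206.18*I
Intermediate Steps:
w(X) = 5 + X² - 148*X (w(X) = 5 + ((X² - 149*X) + X) = 5 + (X² - 148*X) = 5 + X² - 148*X)
√(-44435 + w(160)) = √(-44435 + (5 + 160² - 148*160)) = √(-44435 + (5 + 25600 - 23680)) = √(-44435 + 1925) = √(-42510) = I*√42510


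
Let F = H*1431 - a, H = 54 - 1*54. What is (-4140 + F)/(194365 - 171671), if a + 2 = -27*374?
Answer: 2980/11347 ≈ 0.26262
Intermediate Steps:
H = 0 (H = 54 - 54 = 0)
a = -10100 (a = -2 - 27*374 = -2 - 10098 = -10100)
F = 10100 (F = 0*1431 - 1*(-10100) = 0 + 10100 = 10100)
(-4140 + F)/(194365 - 171671) = (-4140 + 10100)/(194365 - 171671) = 5960/22694 = 5960*(1/22694) = 2980/11347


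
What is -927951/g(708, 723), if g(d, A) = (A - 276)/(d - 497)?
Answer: -65265887/149 ≈ -4.3803e+5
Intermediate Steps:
g(d, A) = (-276 + A)/(-497 + d)
-927951/g(708, 723) = -927951*(-497 + 708)/(-276 + 723) = -927951/(447/211) = -927951/((1/211)*447) = -927951/447/211 = -927951*211/447 = -65265887/149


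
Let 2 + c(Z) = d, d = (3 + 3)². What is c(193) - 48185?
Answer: -48151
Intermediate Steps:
d = 36 (d = 6² = 36)
c(Z) = 34 (c(Z) = -2 + 36 = 34)
c(193) - 48185 = 34 - 48185 = -48151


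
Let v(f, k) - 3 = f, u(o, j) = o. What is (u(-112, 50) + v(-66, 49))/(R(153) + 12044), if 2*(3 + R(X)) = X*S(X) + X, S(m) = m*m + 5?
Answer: -350/3606577 ≈ -9.7045e-5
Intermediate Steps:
S(m) = 5 + m² (S(m) = m² + 5 = 5 + m²)
v(f, k) = 3 + f
R(X) = -3 + X/2 + X*(5 + X²)/2 (R(X) = -3 + (X*(5 + X²) + X)/2 = -3 + (X + X*(5 + X²))/2 = -3 + (X/2 + X*(5 + X²)/2) = -3 + X/2 + X*(5 + X²)/2)
(u(-112, 50) + v(-66, 49))/(R(153) + 12044) = (-112 + (3 - 66))/((-3 + (½)*153³ + 3*153) + 12044) = (-112 - 63)/((-3 + (½)*3581577 + 459) + 12044) = -175/((-3 + 3581577/2 + 459) + 12044) = -175/(3582489/2 + 12044) = -175/3606577/2 = -175*2/3606577 = -350/3606577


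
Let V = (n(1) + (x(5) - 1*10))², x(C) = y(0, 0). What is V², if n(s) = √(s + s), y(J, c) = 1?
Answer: (-9 + √2)⁴ ≈ 3311.3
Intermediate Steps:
x(C) = 1
n(s) = √2*√s (n(s) = √(2*s) = √2*√s)
V = (-9 + √2)² (V = (√2*√1 + (1 - 1*10))² = (√2*1 + (1 - 10))² = (√2 - 9)² = (-9 + √2)² ≈ 57.544)
V² = ((-9 + √2)²)² = (-9 + √2)⁴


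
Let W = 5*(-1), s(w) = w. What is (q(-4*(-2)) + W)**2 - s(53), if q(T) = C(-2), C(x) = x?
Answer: -4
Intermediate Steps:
W = -5
q(T) = -2
(q(-4*(-2)) + W)**2 - s(53) = (-2 - 5)**2 - 1*53 = (-7)**2 - 53 = 49 - 53 = -4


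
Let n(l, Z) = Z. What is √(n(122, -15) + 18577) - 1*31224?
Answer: -31224 + √18562 ≈ -31088.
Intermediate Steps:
√(n(122, -15) + 18577) - 1*31224 = √(-15 + 18577) - 1*31224 = √18562 - 31224 = -31224 + √18562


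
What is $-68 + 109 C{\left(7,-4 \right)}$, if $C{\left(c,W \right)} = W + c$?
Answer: $259$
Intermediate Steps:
$-68 + 109 C{\left(7,-4 \right)} = -68 + 109 \left(-4 + 7\right) = -68 + 109 \cdot 3 = -68 + 327 = 259$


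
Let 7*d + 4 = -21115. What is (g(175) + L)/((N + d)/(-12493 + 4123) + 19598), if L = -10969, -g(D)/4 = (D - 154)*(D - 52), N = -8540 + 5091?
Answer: -89144685/82020863 ≈ -1.0869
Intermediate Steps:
N = -3449
d = -3017 (d = -4/7 + (⅐)*(-21115) = -4/7 - 21115/7 = -3017)
g(D) = -4*(-154 + D)*(-52 + D) (g(D) = -4*(D - 154)*(D - 52) = -4*(-154 + D)*(-52 + D))
(g(175) + L)/((N + d)/(-12493 + 4123) + 19598) = ((-32032 - 4*175² + 824*175) - 10969)/((-3449 - 3017)/(-12493 + 4123) + 19598) = ((-32032 - 4*30625 + 144200) - 10969)/(-6466/(-8370) + 19598) = ((-32032 - 122500 + 144200) - 10969)/(-6466*(-1/8370) + 19598) = (-10332 - 10969)/(3233/4185 + 19598) = -21301/82020863/4185 = -21301*4185/82020863 = -89144685/82020863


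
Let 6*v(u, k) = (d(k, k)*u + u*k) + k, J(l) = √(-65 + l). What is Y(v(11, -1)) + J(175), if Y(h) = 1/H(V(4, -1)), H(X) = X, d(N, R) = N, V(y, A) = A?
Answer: -1 + √110 ≈ 9.4881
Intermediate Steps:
v(u, k) = k/6 + k*u/3 (v(u, k) = ((k*u + u*k) + k)/6 = ((k*u + k*u) + k)/6 = (2*k*u + k)/6 = (k + 2*k*u)/6 = k/6 + k*u/3)
Y(h) = -1 (Y(h) = 1/(-1) = -1)
Y(v(11, -1)) + J(175) = -1 + √(-65 + 175) = -1 + √110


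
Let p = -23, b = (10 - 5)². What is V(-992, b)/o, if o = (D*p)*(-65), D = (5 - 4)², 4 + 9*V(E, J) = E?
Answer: -332/4485 ≈ -0.074025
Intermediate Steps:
b = 25 (b = 5² = 25)
V(E, J) = -4/9 + E/9
D = 1 (D = 1² = 1)
o = 1495 (o = (1*(-23))*(-65) = -23*(-65) = 1495)
V(-992, b)/o = (-4/9 + (⅑)*(-992))/1495 = (-4/9 - 992/9)*(1/1495) = -332/3*1/1495 = -332/4485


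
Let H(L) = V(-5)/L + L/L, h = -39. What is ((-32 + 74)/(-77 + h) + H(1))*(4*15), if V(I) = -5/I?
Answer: 2850/29 ≈ 98.276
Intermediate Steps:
H(L) = 1 + 1/L (H(L) = (-5/(-5))/L + L/L = (-5*(-⅕))/L + 1 = 1/L + 1 = 1 + 1/L)
((-32 + 74)/(-77 + h) + H(1))*(4*15) = ((-32 + 74)/(-77 - 39) + (1 + 1)/1)*(4*15) = (42/(-116) + 1*2)*60 = (42*(-1/116) + 2)*60 = (-21/58 + 2)*60 = (95/58)*60 = 2850/29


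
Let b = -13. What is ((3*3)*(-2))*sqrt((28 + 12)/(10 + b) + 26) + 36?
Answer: 36 - 6*sqrt(114) ≈ -28.062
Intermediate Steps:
((3*3)*(-2))*sqrt((28 + 12)/(10 + b) + 26) + 36 = ((3*3)*(-2))*sqrt((28 + 12)/(10 - 13) + 26) + 36 = (9*(-2))*sqrt(40/(-3) + 26) + 36 = -18*sqrt(40*(-1/3) + 26) + 36 = -18*sqrt(-40/3 + 26) + 36 = -6*sqrt(114) + 36 = 36 - 6*sqrt(114)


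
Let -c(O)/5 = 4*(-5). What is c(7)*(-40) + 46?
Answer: -3954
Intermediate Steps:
c(O) = 100 (c(O) = -20*(-5) = -5*(-20) = 100)
c(7)*(-40) + 46 = 100*(-40) + 46 = -4000 + 46 = -3954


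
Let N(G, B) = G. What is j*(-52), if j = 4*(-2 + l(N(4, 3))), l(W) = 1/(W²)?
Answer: 403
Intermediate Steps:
l(W) = W⁻²
j = -31/4 (j = 4*(-2 + 4⁻²) = 4*(-2 + 1/16) = 4*(-31/16) = -31/4 ≈ -7.7500)
j*(-52) = -31/4*(-52) = 403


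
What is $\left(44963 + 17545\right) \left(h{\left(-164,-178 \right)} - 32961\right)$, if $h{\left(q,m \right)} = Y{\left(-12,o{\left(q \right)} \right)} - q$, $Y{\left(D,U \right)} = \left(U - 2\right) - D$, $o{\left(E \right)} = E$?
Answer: $-2059701108$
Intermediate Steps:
$Y{\left(D,U \right)} = -2 + U - D$ ($Y{\left(D,U \right)} = \left(-2 + U\right) - D = -2 + U - D$)
$h{\left(q,m \right)} = 10$ ($h{\left(q,m \right)} = \left(-2 + q - -12\right) - q = \left(-2 + q + 12\right) - q = \left(10 + q\right) - q = 10$)
$\left(44963 + 17545\right) \left(h{\left(-164,-178 \right)} - 32961\right) = \left(44963 + 17545\right) \left(10 - 32961\right) = 62508 \left(-32951\right) = -2059701108$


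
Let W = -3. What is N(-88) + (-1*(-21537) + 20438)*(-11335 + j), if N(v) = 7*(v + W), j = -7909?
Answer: -807767537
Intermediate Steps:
N(v) = -21 + 7*v (N(v) = 7*(v - 3) = 7*(-3 + v) = -21 + 7*v)
N(-88) + (-1*(-21537) + 20438)*(-11335 + j) = (-21 + 7*(-88)) + (-1*(-21537) + 20438)*(-11335 - 7909) = (-21 - 616) + (21537 + 20438)*(-19244) = -637 + 41975*(-19244) = -637 - 807766900 = -807767537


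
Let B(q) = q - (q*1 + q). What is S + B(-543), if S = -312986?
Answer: -312443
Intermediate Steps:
B(q) = -q (B(q) = q - (q + q) = q - 2*q = -q)
S + B(-543) = -312986 - 1*(-543) = -312986 + 543 = -312443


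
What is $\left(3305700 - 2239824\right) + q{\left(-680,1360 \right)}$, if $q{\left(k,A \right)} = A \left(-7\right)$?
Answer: $1056356$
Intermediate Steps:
$q{\left(k,A \right)} = - 7 A$
$\left(3305700 - 2239824\right) + q{\left(-680,1360 \right)} = \left(3305700 - 2239824\right) - 9520 = 1065876 - 9520 = 1056356$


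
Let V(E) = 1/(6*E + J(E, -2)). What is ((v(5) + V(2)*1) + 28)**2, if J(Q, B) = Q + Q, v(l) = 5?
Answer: 279841/256 ≈ 1093.1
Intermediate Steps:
J(Q, B) = 2*Q
V(E) = 1/(8*E) (V(E) = 1/(6*E + 2*E) = 1/(8*E))
((v(5) + V(2)*1) + 28)**2 = ((5 + ((1/8)/2)*1) + 28)**2 = ((5 + ((1/8)*(1/2))*1) + 28)**2 = ((5 + (1/16)*1) + 28)**2 = ((5 + 1/16) + 28)**2 = (81/16 + 28)**2 = (529/16)**2 = 279841/256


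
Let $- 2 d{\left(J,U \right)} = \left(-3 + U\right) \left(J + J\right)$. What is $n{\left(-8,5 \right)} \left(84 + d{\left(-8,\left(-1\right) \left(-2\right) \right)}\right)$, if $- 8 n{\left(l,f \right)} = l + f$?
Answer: $\frac{57}{2} \approx 28.5$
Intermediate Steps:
$n{\left(l,f \right)} = - \frac{f}{8} - \frac{l}{8}$ ($n{\left(l,f \right)} = - \frac{l + f}{8} = - \frac{f + l}{8} = - \frac{f}{8} - \frac{l}{8}$)
$d{\left(J,U \right)} = - J \left(-3 + U\right)$ ($d{\left(J,U \right)} = - \frac{\left(-3 + U\right) \left(J + J\right)}{2} = - \frac{\left(-3 + U\right) 2 J}{2} = - \frac{2 J \left(-3 + U\right)}{2} = - J \left(-3 + U\right)$)
$n{\left(-8,5 \right)} \left(84 + d{\left(-8,\left(-1\right) \left(-2\right) \right)}\right) = \left(\left(- \frac{1}{8}\right) 5 - -1\right) \left(84 - 8 \left(3 - \left(-1\right) \left(-2\right)\right)\right) = \left(- \frac{5}{8} + 1\right) \left(84 - 8 \left(3 - 2\right)\right) = \frac{3 \left(84 - 8 \left(3 - 2\right)\right)}{8} = \frac{3 \left(84 - 8\right)}{8} = \frac{3}{8} \cdot 76 = \frac{57}{2}$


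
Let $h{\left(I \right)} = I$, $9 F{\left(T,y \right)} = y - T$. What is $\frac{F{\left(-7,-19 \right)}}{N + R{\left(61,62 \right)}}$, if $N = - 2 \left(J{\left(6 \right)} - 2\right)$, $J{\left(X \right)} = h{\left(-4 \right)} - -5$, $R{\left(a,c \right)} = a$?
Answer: $- \frac{4}{189} \approx -0.021164$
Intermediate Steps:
$F{\left(T,y \right)} = - \frac{T}{9} + \frac{y}{9}$ ($F{\left(T,y \right)} = \frac{y - T}{9} = - \frac{T}{9} + \frac{y}{9}$)
$J{\left(X \right)} = 1$ ($J{\left(X \right)} = -4 - -5 = -4 + 5 = 1$)
$N = 2$ ($N = - 2 \left(1 - 2\right) = \left(-2\right) \left(-1\right) = 2$)
$\frac{F{\left(-7,-19 \right)}}{N + R{\left(61,62 \right)}} = \frac{\left(- \frac{1}{9}\right) \left(-7\right) + \frac{1}{9} \left(-19\right)}{2 + 61} = \frac{\frac{7}{9} - \frac{19}{9}}{63} = \left(- \frac{4}{3}\right) \frac{1}{63} = - \frac{4}{189}$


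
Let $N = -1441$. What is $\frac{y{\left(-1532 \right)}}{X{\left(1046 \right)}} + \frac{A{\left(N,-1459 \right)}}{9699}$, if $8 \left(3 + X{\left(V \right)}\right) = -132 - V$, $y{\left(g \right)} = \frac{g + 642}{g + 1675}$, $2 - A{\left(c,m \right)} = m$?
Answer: $\frac{53363721}{277853719} \approx 0.19206$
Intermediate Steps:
$A{\left(c,m \right)} = 2 - m$
$y{\left(g \right)} = \frac{642 + g}{1675 + g}$
$X{\left(V \right)} = - \frac{39}{2} - \frac{V}{8}$ ($X{\left(V \right)} = -3 + \frac{-132 - V}{8} = -3 - \left(\frac{33}{2} + \frac{V}{8}\right) = - \frac{39}{2} - \frac{V}{8}$)
$\frac{y{\left(-1532 \right)}}{X{\left(1046 \right)}} + \frac{A{\left(N,-1459 \right)}}{9699} = \frac{\frac{1}{1675 - 1532} \left(642 - 1532\right)}{- \frac{39}{2} - \frac{523}{4}} + \frac{2 - -1459}{9699} = \frac{\frac{1}{143} \left(-890\right)}{- \frac{39}{2} - \frac{523}{4}} + \left(2 + 1459\right) \frac{1}{9699} = \frac{\frac{1}{143} \left(-890\right)}{- \frac{601}{4}} + 1461 \cdot \frac{1}{9699} = \left(- \frac{890}{143}\right) \left(- \frac{4}{601}\right) + \frac{487}{3233} = \frac{3560}{85943} + \frac{487}{3233} = \frac{53363721}{277853719}$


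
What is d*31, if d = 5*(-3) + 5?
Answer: -310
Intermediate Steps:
d = -10 (d = -15 + 5 = -10)
d*31 = -10*31 = -310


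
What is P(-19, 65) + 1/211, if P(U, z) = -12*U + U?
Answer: 44100/211 ≈ 209.00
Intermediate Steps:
P(U, z) = -11*U
P(-19, 65) + 1/211 = -11*(-19) + 1/211 = 209 + 1/211 = 44100/211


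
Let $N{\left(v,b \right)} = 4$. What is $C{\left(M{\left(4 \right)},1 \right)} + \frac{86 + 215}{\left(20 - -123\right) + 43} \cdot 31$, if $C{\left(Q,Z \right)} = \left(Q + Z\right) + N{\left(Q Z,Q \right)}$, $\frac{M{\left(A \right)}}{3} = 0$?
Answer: $\frac{331}{6} \approx 55.167$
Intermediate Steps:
$M{\left(A \right)} = 0$ ($M{\left(A \right)} = 3 \cdot 0 = 0$)
$C{\left(Q,Z \right)} = 4 + Q + Z$ ($C{\left(Q,Z \right)} = \left(Q + Z\right) + 4 = 4 + Q + Z$)
$C{\left(M{\left(4 \right)},1 \right)} + \frac{86 + 215}{\left(20 - -123\right) + 43} \cdot 31 = \left(4 + 0 + 1\right) + \frac{86 + 215}{\left(20 - -123\right) + 43} \cdot 31 = 5 + \frac{301}{\left(20 + 123\right) + 43} \cdot 31 = 5 + \frac{301}{143 + 43} \cdot 31 = 5 + \frac{301}{186} \cdot 31 = 5 + \frac{301}{6} = \frac{331}{6}$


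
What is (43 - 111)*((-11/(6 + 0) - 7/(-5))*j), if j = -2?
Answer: -884/15 ≈ -58.933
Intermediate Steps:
(43 - 111)*((-11/(6 + 0) - 7/(-5))*j) = (43 - 111)*((-11/(6 + 0) - 7/(-5))*(-2)) = -68*(-11/6 - 7*(-⅕))*(-2) = -68*(-11*⅙ + 7/5)*(-2) = -68*(-11/6 + 7/5)*(-2) = -(-442)*(-2)/15 = -68*13/15 = -884/15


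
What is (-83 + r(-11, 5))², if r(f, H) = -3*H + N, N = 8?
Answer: 8100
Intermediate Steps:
r(f, H) = 8 - 3*H (r(f, H) = -3*H + 8 = 8 - 3*H)
(-83 + r(-11, 5))² = (-83 + (8 - 3*5))² = (-83 + (8 - 15))² = (-83 - 7)² = (-90)² = 8100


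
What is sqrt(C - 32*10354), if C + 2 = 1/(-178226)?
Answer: I*sqrt(10524534129669306)/178226 ≈ 575.61*I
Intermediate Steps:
C = -356453/178226 (C = -2 + 1/(-178226) = -2 - 1/178226 = -356453/178226 ≈ -2.0000)
sqrt(C - 32*10354) = sqrt(-356453/178226 - 32*10354) = sqrt(-356453/178226 - 331328) = sqrt(-59051620581/178226) = I*sqrt(10524534129669306)/178226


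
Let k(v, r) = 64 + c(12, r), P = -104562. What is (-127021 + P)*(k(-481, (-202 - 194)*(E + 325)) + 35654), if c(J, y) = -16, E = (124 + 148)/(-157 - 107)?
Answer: -8267976266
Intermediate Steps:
E = -34/33 (E = 272/(-264) = 272*(-1/264) = -34/33 ≈ -1.0303)
k(v, r) = 48 (k(v, r) = 64 - 16 = 48)
(-127021 + P)*(k(-481, (-202 - 194)*(E + 325)) + 35654) = (-127021 - 104562)*(48 + 35654) = -231583*35702 = -8267976266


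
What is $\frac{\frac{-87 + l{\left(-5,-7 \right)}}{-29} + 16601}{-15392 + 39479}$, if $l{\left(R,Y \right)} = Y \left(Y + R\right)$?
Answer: $\frac{68776}{99789} \approx 0.68921$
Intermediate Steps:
$l{\left(R,Y \right)} = Y \left(R + Y\right)$
$\frac{\frac{-87 + l{\left(-5,-7 \right)}}{-29} + 16601}{-15392 + 39479} = \frac{\frac{-87 - 7 \left(-5 - 7\right)}{-29} + 16601}{-15392 + 39479} = \frac{- \frac{-87 - -84}{29} + 16601}{24087} = \left(- \frac{-87 + 84}{29} + 16601\right) \frac{1}{24087} = \left(\left(- \frac{1}{29}\right) \left(-3\right) + 16601\right) \frac{1}{24087} = \left(\frac{3}{29} + 16601\right) \frac{1}{24087} = \frac{481432}{29} \cdot \frac{1}{24087} = \frac{68776}{99789}$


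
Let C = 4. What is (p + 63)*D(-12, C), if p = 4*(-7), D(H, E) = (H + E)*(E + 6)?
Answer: -2800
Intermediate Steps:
D(H, E) = (6 + E)*(E + H) (D(H, E) = (E + H)*(6 + E) = (6 + E)*(E + H))
p = -28
(p + 63)*D(-12, C) = (-28 + 63)*(4² + 6*4 + 6*(-12) + 4*(-12)) = 35*(16 + 24 - 72 - 48) = 35*(-80) = -2800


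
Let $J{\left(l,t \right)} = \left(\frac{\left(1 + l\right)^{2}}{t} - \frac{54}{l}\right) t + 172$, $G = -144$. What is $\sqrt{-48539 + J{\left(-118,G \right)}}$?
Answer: $\frac{i \sqrt{120943510}}{59} \approx 186.4 i$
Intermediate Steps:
$J{\left(l,t \right)} = 172 + t \left(- \frac{54}{l} + \frac{\left(1 + l\right)^{2}}{t}\right)$ ($J{\left(l,t \right)} = \left(\frac{\left(1 + l\right)^{2}}{t} - \frac{54}{l}\right) t + 172 = \left(- \frac{54}{l} + \frac{\left(1 + l\right)^{2}}{t}\right) t + 172 = t \left(- \frac{54}{l} + \frac{\left(1 + l\right)^{2}}{t}\right) + 172 = 172 + t \left(- \frac{54}{l} + \frac{\left(1 + l\right)^{2}}{t}\right)$)
$\sqrt{-48539 + J{\left(-118,G \right)}} = \sqrt{-48539 + \left(172 + \left(1 - 118\right)^{2} - - \frac{7776}{-118}\right)} = \sqrt{-48539 + \left(172 + \left(-117\right)^{2} - \left(-7776\right) \left(- \frac{1}{118}\right)\right)} = \sqrt{-48539 + \left(172 + 13689 - \frac{3888}{59}\right)} = \sqrt{-48539 + \frac{813911}{59}} = \sqrt{- \frac{2049890}{59}} = \frac{i \sqrt{120943510}}{59}$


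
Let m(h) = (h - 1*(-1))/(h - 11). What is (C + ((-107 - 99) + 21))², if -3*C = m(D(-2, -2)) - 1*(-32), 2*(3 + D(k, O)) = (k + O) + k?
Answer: 11075584/289 ≈ 38324.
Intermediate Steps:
D(k, O) = -3 + k + O/2 (D(k, O) = -3 + ((k + O) + k)/2 = -3 + ((O + k) + k)/2 = -3 + (O + 2*k)/2 = -3 + (k + O/2) = -3 + k + O/2)
m(h) = (1 + h)/(-11 + h) (m(h) = (h + 1)/(-11 + h) = (1 + h)/(-11 + h))
C = -183/17 (C = -((1 + (-3 - 2 + (½)*(-2)))/(-11 + (-3 - 2 + (½)*(-2))) - 1*(-32))/3 = -((1 + (-3 - 2 - 1))/(-11 + (-3 - 2 - 1)) + 32)/3 = -((1 - 6)/(-11 - 6) + 32)/3 = -(-5/(-17) + 32)/3 = -(-1/17*(-5) + 32)/3 = -(5/17 + 32)/3 = -⅓*549/17 = -183/17 ≈ -10.765)
(C + ((-107 - 99) + 21))² = (-183/17 + ((-107 - 99) + 21))² = (-183/17 + (-206 + 21))² = (-183/17 - 185)² = (-3328/17)² = 11075584/289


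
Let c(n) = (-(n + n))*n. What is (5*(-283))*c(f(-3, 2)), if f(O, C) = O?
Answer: 25470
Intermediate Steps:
c(n) = -2*n² (c(n) = (-2*n)*n = -2*n²)
(5*(-283))*c(f(-3, 2)) = (5*(-283))*(-2*(-3)²) = -(-2830)*9 = -1415*(-18) = 25470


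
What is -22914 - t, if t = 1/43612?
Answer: -999325369/43612 ≈ -22914.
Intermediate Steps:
t = 1/43612 ≈ 2.2929e-5
-22914 - t = -22914 - 1*1/43612 = -22914 - 1/43612 = -999325369/43612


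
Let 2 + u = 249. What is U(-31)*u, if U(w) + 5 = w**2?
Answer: 236132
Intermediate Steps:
u = 247 (u = -2 + 249 = 247)
U(w) = -5 + w**2
U(-31)*u = (-5 + (-31)**2)*247 = (-5 + 961)*247 = 956*247 = 236132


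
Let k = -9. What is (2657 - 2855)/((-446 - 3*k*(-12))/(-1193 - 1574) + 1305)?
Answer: -547866/3611705 ≈ -0.15169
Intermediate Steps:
(2657 - 2855)/((-446 - 3*k*(-12))/(-1193 - 1574) + 1305) = (2657 - 2855)/((-446 - 3*(-9)*(-12))/(-1193 - 1574) + 1305) = -198/((-446 + 27*(-12))/(-2767) + 1305) = -198/((-446 - 324)*(-1/2767) + 1305) = -198/(-770*(-1/2767) + 1305) = -198/(770/2767 + 1305) = -198/3611705/2767 = -198*2767/3611705 = -547866/3611705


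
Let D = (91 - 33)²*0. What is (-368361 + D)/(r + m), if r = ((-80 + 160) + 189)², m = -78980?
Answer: 368361/6619 ≈ 55.652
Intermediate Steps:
r = 72361 (r = (80 + 189)² = 269² = 72361)
D = 0 (D = 58²*0 = 3364*0 = 0)
(-368361 + D)/(r + m) = (-368361 + 0)/(72361 - 78980) = -368361/(-6619) = -368361*(-1/6619) = 368361/6619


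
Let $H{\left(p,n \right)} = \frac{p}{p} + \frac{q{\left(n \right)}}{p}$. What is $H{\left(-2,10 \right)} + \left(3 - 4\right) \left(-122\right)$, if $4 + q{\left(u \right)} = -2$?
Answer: $126$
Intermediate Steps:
$q{\left(u \right)} = -6$ ($q{\left(u \right)} = -4 - 2 = -6$)
$H{\left(p,n \right)} = 1 - \frac{6}{p}$ ($H{\left(p,n \right)} = \frac{p}{p} - \frac{6}{p} = 1 - \frac{6}{p}$)
$H{\left(-2,10 \right)} + \left(3 - 4\right) \left(-122\right) = \frac{-6 - 2}{-2} + \left(3 - 4\right) \left(-122\right) = \left(- \frac{1}{2}\right) \left(-8\right) + \left(3 - 4\right) \left(-122\right) = 4 - -122 = 4 + 122 = 126$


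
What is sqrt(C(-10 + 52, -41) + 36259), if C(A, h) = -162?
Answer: sqrt(36097) ≈ 189.99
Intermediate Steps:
sqrt(C(-10 + 52, -41) + 36259) = sqrt(-162 + 36259) = sqrt(36097)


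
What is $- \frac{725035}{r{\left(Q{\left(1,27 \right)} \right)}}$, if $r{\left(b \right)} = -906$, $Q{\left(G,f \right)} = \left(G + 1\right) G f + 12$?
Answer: $\frac{725035}{906} \approx 800.26$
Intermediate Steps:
$Q{\left(G,f \right)} = 12 + G f \left(1 + G\right)$ ($Q{\left(G,f \right)} = \left(1 + G\right) G f + 12 = G \left(1 + G\right) f + 12 = G f \left(1 + G\right) + 12 = 12 + G f \left(1 + G\right)$)
$- \frac{725035}{r{\left(Q{\left(1,27 \right)} \right)}} = - \frac{725035}{-906} = \left(-725035\right) \left(- \frac{1}{906}\right) = \frac{725035}{906}$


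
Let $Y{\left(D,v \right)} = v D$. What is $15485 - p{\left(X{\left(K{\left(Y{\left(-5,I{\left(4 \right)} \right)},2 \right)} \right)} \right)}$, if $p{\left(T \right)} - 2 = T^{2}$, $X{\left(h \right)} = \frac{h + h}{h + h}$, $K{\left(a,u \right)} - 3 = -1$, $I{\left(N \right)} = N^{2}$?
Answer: $15482$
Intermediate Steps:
$Y{\left(D,v \right)} = D v$
$K{\left(a,u \right)} = 2$ ($K{\left(a,u \right)} = 3 - 1 = 2$)
$X{\left(h \right)} = 1$ ($X{\left(h \right)} = \frac{2 h}{2 h} = 2 h \frac{1}{2 h} = 1$)
$p{\left(T \right)} = 2 + T^{2}$
$15485 - p{\left(X{\left(K{\left(Y{\left(-5,I{\left(4 \right)} \right)},2 \right)} \right)} \right)} = 15485 - \left(2 + 1^{2}\right) = 15485 - \left(2 + 1\right) = 15485 - 3 = 15482$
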